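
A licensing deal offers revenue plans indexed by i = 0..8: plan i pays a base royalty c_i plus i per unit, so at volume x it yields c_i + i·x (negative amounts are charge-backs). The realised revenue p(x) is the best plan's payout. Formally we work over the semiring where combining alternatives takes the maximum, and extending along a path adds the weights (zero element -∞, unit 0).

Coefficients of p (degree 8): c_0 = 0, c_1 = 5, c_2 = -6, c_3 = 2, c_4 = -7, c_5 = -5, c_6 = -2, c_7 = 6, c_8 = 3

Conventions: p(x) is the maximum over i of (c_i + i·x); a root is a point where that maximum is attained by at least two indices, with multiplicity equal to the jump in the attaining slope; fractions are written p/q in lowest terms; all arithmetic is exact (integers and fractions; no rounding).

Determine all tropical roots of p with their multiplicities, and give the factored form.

hull edge (i=0, c=0) to (i=1, c=5): slope 5, span 1
hull edge (i=1, c=5) to (i=7, c=6): slope 1/6, span 6
hull edge (i=7, c=6) to (i=8, c=3): slope -3, span 1
Factored form: p(x) = 3 ⊗ (x ⊕ (-5)) ⊗ (x ⊕ (-1/6)) ⊗ (x ⊕ (-1/6)) ⊗ (x ⊕ (-1/6)) ⊗ (x ⊕ (-1/6)) ⊗ (x ⊕ (-1/6)) ⊗ (x ⊕ (-1/6)) ⊗ (x ⊕ 3)
Answer: roots = -5 (mult 1), -1/6 (mult 6), 3 (mult 1)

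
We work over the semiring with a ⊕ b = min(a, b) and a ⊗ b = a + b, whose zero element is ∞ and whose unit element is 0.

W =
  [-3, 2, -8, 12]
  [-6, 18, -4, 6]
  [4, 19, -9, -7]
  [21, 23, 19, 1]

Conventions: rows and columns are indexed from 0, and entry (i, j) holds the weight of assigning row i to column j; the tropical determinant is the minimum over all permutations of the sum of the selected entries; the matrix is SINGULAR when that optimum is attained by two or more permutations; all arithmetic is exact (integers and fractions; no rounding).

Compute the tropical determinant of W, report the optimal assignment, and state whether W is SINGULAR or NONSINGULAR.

σ = (0, 1, 2, 3): (-3) + 18 + (-9) + 1 = 7
σ = (0, 1, 3, 2): (-3) + 18 + (-7) + 19 = 27
σ = (0, 2, 1, 3): (-3) + (-4) + 19 + 1 = 13
σ = (0, 2, 3, 1): (-3) + (-4) + (-7) + 23 = 9
σ = (0, 3, 1, 2): (-3) + 6 + 19 + 19 = 41
σ = (0, 3, 2, 1): (-3) + 6 + (-9) + 23 = 17
σ = (1, 0, 2, 3): 2 + (-6) + (-9) + 1 = -12
σ = (1, 0, 3, 2): 2 + (-6) + (-7) + 19 = 8
σ = (1, 2, 0, 3): 2 + (-4) + 4 + 1 = 3
σ = (1, 2, 3, 0): 2 + (-4) + (-7) + 21 = 12
σ = (1, 3, 0, 2): 2 + 6 + 4 + 19 = 31
σ = (1, 3, 2, 0): 2 + 6 + (-9) + 21 = 20
σ = (2, 0, 1, 3): (-8) + (-6) + 19 + 1 = 6
σ = (2, 0, 3, 1): (-8) + (-6) + (-7) + 23 = 2
σ = (2, 1, 0, 3): (-8) + 18 + 4 + 1 = 15
σ = (2, 1, 3, 0): (-8) + 18 + (-7) + 21 = 24
σ = (2, 3, 0, 1): (-8) + 6 + 4 + 23 = 25
σ = (2, 3, 1, 0): (-8) + 6 + 19 + 21 = 38
σ = (3, 0, 1, 2): 12 + (-6) + 19 + 19 = 44
σ = (3, 0, 2, 1): 12 + (-6) + (-9) + 23 = 20
σ = (3, 1, 0, 2): 12 + 18 + 4 + 19 = 53
σ = (3, 1, 2, 0): 12 + 18 + (-9) + 21 = 42
σ = (3, 2, 0, 1): 12 + (-4) + 4 + 23 = 35
σ = (3, 2, 1, 0): 12 + (-4) + 19 + 21 = 48
Optimal value attained by: σ = (1, 0, 2, 3).
Answer: det⊕(W) = -12; verdict: NONSINGULAR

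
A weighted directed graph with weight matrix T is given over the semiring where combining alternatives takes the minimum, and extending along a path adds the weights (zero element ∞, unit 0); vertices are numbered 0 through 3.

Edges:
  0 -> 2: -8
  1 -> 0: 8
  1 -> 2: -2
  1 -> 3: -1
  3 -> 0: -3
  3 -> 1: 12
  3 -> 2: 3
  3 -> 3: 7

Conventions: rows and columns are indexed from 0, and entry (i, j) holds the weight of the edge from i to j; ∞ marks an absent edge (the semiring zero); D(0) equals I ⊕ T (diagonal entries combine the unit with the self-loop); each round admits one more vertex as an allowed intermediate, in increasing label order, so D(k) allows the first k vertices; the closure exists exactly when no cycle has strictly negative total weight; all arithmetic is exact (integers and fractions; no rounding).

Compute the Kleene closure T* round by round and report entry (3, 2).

D(0):
  [0, ∞, -8, ∞]
  [8, 0, -2, -1]
  [∞, ∞, 0, ∞]
  [-3, 12, 3, 0]
D(1):
  [0, ∞, -8, ∞]
  [8, 0, -2, -1]
  [∞, ∞, 0, ∞]
  [-3, 12, -11, 0]
D(2):
  [0, ∞, -8, ∞]
  [8, 0, -2, -1]
  [∞, ∞, 0, ∞]
  [-3, 12, -11, 0]
D(3):
  [0, ∞, -8, ∞]
  [8, 0, -2, -1]
  [∞, ∞, 0, ∞]
  [-3, 12, -11, 0]
D(4):
  [0, ∞, -8, ∞]
  [-4, 0, -12, -1]
  [∞, ∞, 0, ∞]
  [-3, 12, -11, 0]
Answer: T*[3][2] = -11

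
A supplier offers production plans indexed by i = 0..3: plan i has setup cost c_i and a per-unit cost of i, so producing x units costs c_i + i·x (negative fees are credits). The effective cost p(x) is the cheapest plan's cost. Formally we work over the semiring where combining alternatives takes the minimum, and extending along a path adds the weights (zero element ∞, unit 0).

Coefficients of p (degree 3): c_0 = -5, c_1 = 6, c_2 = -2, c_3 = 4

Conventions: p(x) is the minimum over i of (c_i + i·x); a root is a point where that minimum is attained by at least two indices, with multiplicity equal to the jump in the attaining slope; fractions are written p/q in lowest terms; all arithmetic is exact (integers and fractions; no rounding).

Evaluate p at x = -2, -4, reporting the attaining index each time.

p(-2) = min(-5+0·(-2)=-5, 6+1·(-2)=4, -2+2·(-2)=-6, 4+3·(-2)=-2) = -6 (attained by i=2)
p(-4) = min(-5+0·(-4)=-5, 6+1·(-4)=2, -2+2·(-4)=-10, 4+3·(-4)=-8) = -10 (attained by i=2)
Answer: p(-2) = -6; p(-4) = -10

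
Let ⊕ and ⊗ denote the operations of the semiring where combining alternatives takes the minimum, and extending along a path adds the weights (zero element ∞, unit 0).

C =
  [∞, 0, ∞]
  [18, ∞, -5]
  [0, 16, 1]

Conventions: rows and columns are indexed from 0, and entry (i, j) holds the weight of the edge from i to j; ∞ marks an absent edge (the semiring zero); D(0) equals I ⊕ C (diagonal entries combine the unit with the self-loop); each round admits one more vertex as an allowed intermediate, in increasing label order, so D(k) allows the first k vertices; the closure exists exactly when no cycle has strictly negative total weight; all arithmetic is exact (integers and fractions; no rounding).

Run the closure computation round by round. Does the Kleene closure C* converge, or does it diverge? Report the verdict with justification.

D(0):
  [0, 0, ∞]
  [18, 0, -5]
  [0, 16, 0]
D(1):
  [0, 0, ∞]
  [18, 0, -5]
  [0, 0, 0]
Detection: at round 2, diagonal entry (2, 2) turns strictly negative.
Key observation: the cycle 2->0->1->2 has total weight 0 + 0 + (-5), which is strictly negative.
Answer: DIVERGES — negative cycle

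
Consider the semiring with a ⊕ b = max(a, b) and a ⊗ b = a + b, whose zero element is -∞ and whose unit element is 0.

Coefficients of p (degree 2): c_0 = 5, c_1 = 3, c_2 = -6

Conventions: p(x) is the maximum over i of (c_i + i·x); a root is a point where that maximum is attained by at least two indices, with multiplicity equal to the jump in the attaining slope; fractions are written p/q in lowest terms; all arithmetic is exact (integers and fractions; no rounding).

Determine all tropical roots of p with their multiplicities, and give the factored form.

hull edge (i=0, c=5) to (i=1, c=3): slope -2, span 1
hull edge (i=1, c=3) to (i=2, c=-6): slope -9, span 1
Factored form: p(x) = -6 ⊗ (x ⊕ 2) ⊗ (x ⊕ 9)
Answer: roots = 2 (mult 1), 9 (mult 1)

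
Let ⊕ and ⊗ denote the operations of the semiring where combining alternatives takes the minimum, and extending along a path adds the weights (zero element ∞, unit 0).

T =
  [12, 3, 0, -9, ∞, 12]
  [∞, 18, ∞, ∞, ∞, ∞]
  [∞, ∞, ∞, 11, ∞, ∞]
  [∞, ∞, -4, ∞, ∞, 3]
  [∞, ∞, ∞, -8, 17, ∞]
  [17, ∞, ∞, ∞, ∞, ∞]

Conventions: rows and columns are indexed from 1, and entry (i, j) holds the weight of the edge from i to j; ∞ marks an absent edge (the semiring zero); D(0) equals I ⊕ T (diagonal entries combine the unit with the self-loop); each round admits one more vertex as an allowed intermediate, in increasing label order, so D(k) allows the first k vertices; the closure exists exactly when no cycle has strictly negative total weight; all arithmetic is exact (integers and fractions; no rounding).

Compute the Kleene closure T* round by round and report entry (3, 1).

D(0):
  [0, 3, 0, -9, ∞, 12]
  [∞, 0, ∞, ∞, ∞, ∞]
  [∞, ∞, 0, 11, ∞, ∞]
  [∞, ∞, -4, 0, ∞, 3]
  [∞, ∞, ∞, -8, 0, ∞]
  [17, ∞, ∞, ∞, ∞, 0]
D(1):
  [0, 3, 0, -9, ∞, 12]
  [∞, 0, ∞, ∞, ∞, ∞]
  [∞, ∞, 0, 11, ∞, ∞]
  [∞, ∞, -4, 0, ∞, 3]
  [∞, ∞, ∞, -8, 0, ∞]
  [17, 20, 17, 8, ∞, 0]
D(2):
  [0, 3, 0, -9, ∞, 12]
  [∞, 0, ∞, ∞, ∞, ∞]
  [∞, ∞, 0, 11, ∞, ∞]
  [∞, ∞, -4, 0, ∞, 3]
  [∞, ∞, ∞, -8, 0, ∞]
  [17, 20, 17, 8, ∞, 0]
D(3):
  [0, 3, 0, -9, ∞, 12]
  [∞, 0, ∞, ∞, ∞, ∞]
  [∞, ∞, 0, 11, ∞, ∞]
  [∞, ∞, -4, 0, ∞, 3]
  [∞, ∞, ∞, -8, 0, ∞]
  [17, 20, 17, 8, ∞, 0]
D(4):
  [0, 3, -13, -9, ∞, -6]
  [∞, 0, ∞, ∞, ∞, ∞]
  [∞, ∞, 0, 11, ∞, 14]
  [∞, ∞, -4, 0, ∞, 3]
  [∞, ∞, -12, -8, 0, -5]
  [17, 20, 4, 8, ∞, 0]
D(5):
  [0, 3, -13, -9, ∞, -6]
  [∞, 0, ∞, ∞, ∞, ∞]
  [∞, ∞, 0, 11, ∞, 14]
  [∞, ∞, -4, 0, ∞, 3]
  [∞, ∞, -12, -8, 0, -5]
  [17, 20, 4, 8, ∞, 0]
D(6):
  [0, 3, -13, -9, ∞, -6]
  [∞, 0, ∞, ∞, ∞, ∞]
  [31, 34, 0, 11, ∞, 14]
  [20, 23, -4, 0, ∞, 3]
  [12, 15, -12, -8, 0, -5]
  [17, 20, 4, 8, ∞, 0]
Answer: T*[3][1] = 31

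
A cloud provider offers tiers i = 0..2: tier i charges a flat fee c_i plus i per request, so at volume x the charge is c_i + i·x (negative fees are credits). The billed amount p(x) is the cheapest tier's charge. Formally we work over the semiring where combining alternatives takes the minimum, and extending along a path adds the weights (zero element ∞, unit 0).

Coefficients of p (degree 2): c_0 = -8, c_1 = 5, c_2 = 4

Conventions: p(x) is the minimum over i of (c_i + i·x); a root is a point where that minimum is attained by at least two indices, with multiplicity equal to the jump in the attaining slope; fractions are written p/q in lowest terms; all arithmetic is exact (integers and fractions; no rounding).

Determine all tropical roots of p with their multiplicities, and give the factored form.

hull edge (i=0, c=-8) to (i=2, c=4): slope 6, span 2
Factored form: p(x) = 4 ⊗ (x ⊕ (-6)) ⊗ (x ⊕ (-6))
Answer: roots = -6 (mult 2)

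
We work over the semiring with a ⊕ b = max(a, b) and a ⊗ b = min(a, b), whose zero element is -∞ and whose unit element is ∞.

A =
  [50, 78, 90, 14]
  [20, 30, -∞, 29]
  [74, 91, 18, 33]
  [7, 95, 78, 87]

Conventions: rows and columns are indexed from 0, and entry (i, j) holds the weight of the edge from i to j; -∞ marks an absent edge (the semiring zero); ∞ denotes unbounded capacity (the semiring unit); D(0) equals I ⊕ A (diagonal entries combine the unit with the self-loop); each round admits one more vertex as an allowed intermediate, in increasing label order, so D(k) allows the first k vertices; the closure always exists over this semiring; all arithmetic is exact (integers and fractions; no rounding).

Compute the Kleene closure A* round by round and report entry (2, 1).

D(0):
  [∞, 78, 90, 14]
  [20, ∞, -∞, 29]
  [74, 91, ∞, 33]
  [7, 95, 78, ∞]
D(1):
  [∞, 78, 90, 14]
  [20, ∞, 20, 29]
  [74, 91, ∞, 33]
  [7, 95, 78, ∞]
D(2):
  [∞, 78, 90, 29]
  [20, ∞, 20, 29]
  [74, 91, ∞, 33]
  [20, 95, 78, ∞]
D(3):
  [∞, 90, 90, 33]
  [20, ∞, 20, 29]
  [74, 91, ∞, 33]
  [74, 95, 78, ∞]
D(4):
  [∞, 90, 90, 33]
  [29, ∞, 29, 29]
  [74, 91, ∞, 33]
  [74, 95, 78, ∞]
Answer: A*[2][1] = 91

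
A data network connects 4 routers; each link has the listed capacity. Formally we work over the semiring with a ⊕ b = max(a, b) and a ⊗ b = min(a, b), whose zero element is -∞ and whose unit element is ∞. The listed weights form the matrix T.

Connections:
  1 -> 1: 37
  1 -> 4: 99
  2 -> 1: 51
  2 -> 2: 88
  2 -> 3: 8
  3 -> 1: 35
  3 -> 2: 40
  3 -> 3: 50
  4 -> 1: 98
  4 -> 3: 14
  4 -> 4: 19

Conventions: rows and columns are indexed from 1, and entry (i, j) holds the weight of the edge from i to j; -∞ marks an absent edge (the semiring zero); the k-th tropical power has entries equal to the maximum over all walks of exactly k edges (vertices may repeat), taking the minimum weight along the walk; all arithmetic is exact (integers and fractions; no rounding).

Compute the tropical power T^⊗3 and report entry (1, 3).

T^⊗2:
  [98, -∞, 14, 37]
  [51, 88, 8, 51]
  [40, 40, 50, 35]
  [37, 14, 14, 98]
T^⊗3:
  [37, 14, 14, 98]
  [51, 88, 14, 51]
  [40, 40, 50, 40]
  [98, 14, 14, 37]
Key observation: the optimum is the walk 1->1->4->3, with weight 37 min 99 min 14 = 14.
Optimal value attained by: walk 1->1->4->3.
Answer: (T^⊗3)[1][3] = 14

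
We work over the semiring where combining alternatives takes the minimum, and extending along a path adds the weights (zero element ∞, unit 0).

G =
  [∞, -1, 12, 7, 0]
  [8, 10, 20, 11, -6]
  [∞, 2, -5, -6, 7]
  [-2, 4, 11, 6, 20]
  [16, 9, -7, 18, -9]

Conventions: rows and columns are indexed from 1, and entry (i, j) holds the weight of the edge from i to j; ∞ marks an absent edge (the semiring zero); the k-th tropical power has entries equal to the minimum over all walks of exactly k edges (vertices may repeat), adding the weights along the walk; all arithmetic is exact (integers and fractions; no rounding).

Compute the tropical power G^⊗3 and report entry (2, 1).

G^⊗2:
  [5, 9, -7, 6, -9]
  [9, 3, -13, 12, -15]
  [-8, -3, -10, -11, -4]
  [4, -3, 6, 5, -2]
  [7, -5, -16, -13, -18]
G^⊗3:
  [4, -5, -16, -13, -18]
  [1, -11, -22, -19, -24]
  [-13, -9, -15, -16, -13]
  [3, 3, -9, 0, -11]
  [-15, -14, -25, -22, -27]
Key observation: the optimum is the walk 2->5->5->1, with weight (-6) + (-9) + 16 = 1.
Optimal value attained by: walk 2->5->5->1.
Answer: (G^⊗3)[2][1] = 1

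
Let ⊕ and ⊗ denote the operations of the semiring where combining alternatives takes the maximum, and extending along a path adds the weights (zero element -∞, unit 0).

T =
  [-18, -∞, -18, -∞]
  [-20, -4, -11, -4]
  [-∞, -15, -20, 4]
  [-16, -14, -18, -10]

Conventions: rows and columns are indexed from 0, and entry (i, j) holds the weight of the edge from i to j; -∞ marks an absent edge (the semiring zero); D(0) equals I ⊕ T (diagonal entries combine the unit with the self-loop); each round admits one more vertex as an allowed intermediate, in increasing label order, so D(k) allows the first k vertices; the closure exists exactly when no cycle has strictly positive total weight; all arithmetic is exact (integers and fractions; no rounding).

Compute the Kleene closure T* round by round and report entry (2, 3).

D(0):
  [0, -∞, -18, -∞]
  [-20, 0, -11, -4]
  [-∞, -15, 0, 4]
  [-16, -14, -18, 0]
D(1):
  [0, -∞, -18, -∞]
  [-20, 0, -11, -4]
  [-∞, -15, 0, 4]
  [-16, -14, -18, 0]
D(2):
  [0, -∞, -18, -∞]
  [-20, 0, -11, -4]
  [-35, -15, 0, 4]
  [-16, -14, -18, 0]
D(3):
  [0, -33, -18, -14]
  [-20, 0, -11, -4]
  [-35, -15, 0, 4]
  [-16, -14, -18, 0]
D(4):
  [0, -28, -18, -14]
  [-20, 0, -11, -4]
  [-12, -10, 0, 4]
  [-16, -14, -18, 0]
Answer: T*[2][3] = 4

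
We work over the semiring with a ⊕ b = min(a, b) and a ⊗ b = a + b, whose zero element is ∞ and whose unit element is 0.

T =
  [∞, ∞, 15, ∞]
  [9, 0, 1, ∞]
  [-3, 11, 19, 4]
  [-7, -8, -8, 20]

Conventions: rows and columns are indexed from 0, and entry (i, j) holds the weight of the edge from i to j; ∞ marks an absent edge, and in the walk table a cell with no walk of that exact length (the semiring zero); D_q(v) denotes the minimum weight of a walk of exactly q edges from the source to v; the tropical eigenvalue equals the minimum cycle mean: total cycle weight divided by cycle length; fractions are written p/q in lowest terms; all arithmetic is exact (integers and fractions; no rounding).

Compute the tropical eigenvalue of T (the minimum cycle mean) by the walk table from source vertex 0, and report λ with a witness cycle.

q=0: [0, ∞, ∞, ∞]
q=1: [∞, ∞, 15, ∞]
q=2: [12, 26, 34, 19]
q=3: [12, 11, 11, 38]
q=4: [8, 11, 12, 15]
Optimal cycle mean attained by: cycle 2->3->2, total 4 + (-8), length 2.
Answer: λ = -2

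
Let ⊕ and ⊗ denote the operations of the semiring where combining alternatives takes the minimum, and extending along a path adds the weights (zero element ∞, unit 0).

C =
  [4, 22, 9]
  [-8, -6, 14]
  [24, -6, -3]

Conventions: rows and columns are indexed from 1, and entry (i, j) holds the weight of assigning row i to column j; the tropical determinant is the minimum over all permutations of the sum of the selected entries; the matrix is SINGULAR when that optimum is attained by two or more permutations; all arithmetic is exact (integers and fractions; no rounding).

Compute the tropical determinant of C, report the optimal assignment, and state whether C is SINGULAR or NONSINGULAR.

σ = (1, 2, 3): 4 + (-6) + (-3) = -5
σ = (1, 3, 2): 4 + 14 + (-6) = 12
σ = (2, 1, 3): 22 + (-8) + (-3) = 11
σ = (2, 3, 1): 22 + 14 + 24 = 60
σ = (3, 1, 2): 9 + (-8) + (-6) = -5
σ = (3, 2, 1): 9 + (-6) + 24 = 27
Optimal value attained by: σ = (1, 2, 3).
Answer: det⊕(C) = -5; verdict: SINGULAR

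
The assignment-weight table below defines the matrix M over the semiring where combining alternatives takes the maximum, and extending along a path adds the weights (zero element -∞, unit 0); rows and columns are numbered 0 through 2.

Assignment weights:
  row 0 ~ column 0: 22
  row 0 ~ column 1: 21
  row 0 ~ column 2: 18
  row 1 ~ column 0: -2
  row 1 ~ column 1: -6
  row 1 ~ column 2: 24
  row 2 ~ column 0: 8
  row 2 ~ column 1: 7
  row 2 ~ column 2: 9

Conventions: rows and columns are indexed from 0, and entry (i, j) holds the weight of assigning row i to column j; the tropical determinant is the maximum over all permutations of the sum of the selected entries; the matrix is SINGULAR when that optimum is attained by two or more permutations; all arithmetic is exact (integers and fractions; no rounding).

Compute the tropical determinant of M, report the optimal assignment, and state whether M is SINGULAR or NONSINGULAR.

σ = (0, 1, 2): 22 + (-6) + 9 = 25
σ = (0, 2, 1): 22 + 24 + 7 = 53
σ = (1, 0, 2): 21 + (-2) + 9 = 28
σ = (1, 2, 0): 21 + 24 + 8 = 53
σ = (2, 0, 1): 18 + (-2) + 7 = 23
σ = (2, 1, 0): 18 + (-6) + 8 = 20
Optimal value attained by: σ = (0, 2, 1).
Answer: det⊕(M) = 53; verdict: SINGULAR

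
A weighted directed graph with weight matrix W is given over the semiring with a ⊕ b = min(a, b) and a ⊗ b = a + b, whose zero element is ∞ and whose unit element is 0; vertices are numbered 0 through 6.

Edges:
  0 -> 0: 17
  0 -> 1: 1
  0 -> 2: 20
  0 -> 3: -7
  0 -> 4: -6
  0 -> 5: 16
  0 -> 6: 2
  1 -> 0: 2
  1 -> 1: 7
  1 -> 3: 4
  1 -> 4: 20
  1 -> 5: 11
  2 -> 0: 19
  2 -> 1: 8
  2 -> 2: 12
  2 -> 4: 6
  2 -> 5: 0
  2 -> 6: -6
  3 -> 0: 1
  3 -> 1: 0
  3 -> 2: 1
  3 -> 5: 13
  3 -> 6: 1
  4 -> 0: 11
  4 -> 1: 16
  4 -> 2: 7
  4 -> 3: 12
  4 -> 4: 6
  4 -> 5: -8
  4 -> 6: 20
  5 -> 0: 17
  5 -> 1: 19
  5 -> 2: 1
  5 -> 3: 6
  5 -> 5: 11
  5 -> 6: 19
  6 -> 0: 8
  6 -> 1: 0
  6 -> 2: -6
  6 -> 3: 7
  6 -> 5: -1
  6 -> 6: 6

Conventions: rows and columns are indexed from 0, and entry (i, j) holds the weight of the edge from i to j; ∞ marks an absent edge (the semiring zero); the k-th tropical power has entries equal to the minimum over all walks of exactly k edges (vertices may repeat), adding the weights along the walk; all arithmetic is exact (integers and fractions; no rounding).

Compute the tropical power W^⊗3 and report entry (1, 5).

W^⊗2:
  [-6, -7, -6, 5, 0, -14, -6]
  [5, 3, 5, -5, -4, 12, 4]
  [2, -6, -12, 1, 12, -7, 0]
  [2, 1, -5, -6, -5, 0, -5]
  [9, 11, -7, -2, 5, -2, 1]
  [7, 6, 7, 10, 7, 1, -5]
  [2, 2, 0, 1, 0, -6, -12]
W^⊗3:
  [-5, -6, -13, -13, -12, -8, -12]
  [-4, -5, -4, -2, -1, -12, -4]
  [-4, -4, -6, -5, -6, -12, -18]
  [-5, -6, -11, -5, -4, -13, -11]
  [-1, -2, -5, 2, -1, -7, -13]
  [3, -5, -11, 0, 1, -6, 1]
  [-4, -12, -18, -5, -4, -13, -6]
Key observation: the optimum is the walk 1->0->4->5, with weight 2 + (-6) + (-8) = -12.
Optimal value attained by: walk 1->0->4->5.
Answer: (W^⊗3)[1][5] = -12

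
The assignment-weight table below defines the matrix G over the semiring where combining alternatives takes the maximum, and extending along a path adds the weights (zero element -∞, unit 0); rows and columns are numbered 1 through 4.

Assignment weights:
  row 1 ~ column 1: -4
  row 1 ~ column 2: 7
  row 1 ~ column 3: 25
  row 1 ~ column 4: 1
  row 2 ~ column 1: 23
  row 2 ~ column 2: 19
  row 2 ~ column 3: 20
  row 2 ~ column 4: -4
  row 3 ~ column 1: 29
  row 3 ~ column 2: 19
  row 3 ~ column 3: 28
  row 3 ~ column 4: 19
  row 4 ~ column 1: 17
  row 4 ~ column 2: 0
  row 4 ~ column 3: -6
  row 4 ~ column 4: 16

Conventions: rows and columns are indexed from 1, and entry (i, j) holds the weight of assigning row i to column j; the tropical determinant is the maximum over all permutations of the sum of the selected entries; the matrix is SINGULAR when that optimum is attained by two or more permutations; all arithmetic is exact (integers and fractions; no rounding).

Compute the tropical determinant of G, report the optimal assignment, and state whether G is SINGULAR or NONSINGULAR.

σ = (1, 2, 3, 4): (-4) + 19 + 28 + 16 = 59
σ = (1, 2, 4, 3): (-4) + 19 + 19 + (-6) = 28
σ = (1, 3, 2, 4): (-4) + 20 + 19 + 16 = 51
σ = (1, 3, 4, 2): (-4) + 20 + 19 + 0 = 35
σ = (1, 4, 2, 3): (-4) + (-4) + 19 + (-6) = 5
σ = (1, 4, 3, 2): (-4) + (-4) + 28 + 0 = 20
σ = (2, 1, 3, 4): 7 + 23 + 28 + 16 = 74
σ = (2, 1, 4, 3): 7 + 23 + 19 + (-6) = 43
σ = (2, 3, 1, 4): 7 + 20 + 29 + 16 = 72
σ = (2, 3, 4, 1): 7 + 20 + 19 + 17 = 63
σ = (2, 4, 1, 3): 7 + (-4) + 29 + (-6) = 26
σ = (2, 4, 3, 1): 7 + (-4) + 28 + 17 = 48
σ = (3, 1, 2, 4): 25 + 23 + 19 + 16 = 83
σ = (3, 1, 4, 2): 25 + 23 + 19 + 0 = 67
σ = (3, 2, 1, 4): 25 + 19 + 29 + 16 = 89
σ = (3, 2, 4, 1): 25 + 19 + 19 + 17 = 80
σ = (3, 4, 1, 2): 25 + (-4) + 29 + 0 = 50
σ = (3, 4, 2, 1): 25 + (-4) + 19 + 17 = 57
σ = (4, 1, 2, 3): 1 + 23 + 19 + (-6) = 37
σ = (4, 1, 3, 2): 1 + 23 + 28 + 0 = 52
σ = (4, 2, 1, 3): 1 + 19 + 29 + (-6) = 43
σ = (4, 2, 3, 1): 1 + 19 + 28 + 17 = 65
σ = (4, 3, 1, 2): 1 + 20 + 29 + 0 = 50
σ = (4, 3, 2, 1): 1 + 20 + 19 + 17 = 57
Optimal value attained by: σ = (3, 2, 1, 4).
Answer: det⊕(G) = 89; verdict: NONSINGULAR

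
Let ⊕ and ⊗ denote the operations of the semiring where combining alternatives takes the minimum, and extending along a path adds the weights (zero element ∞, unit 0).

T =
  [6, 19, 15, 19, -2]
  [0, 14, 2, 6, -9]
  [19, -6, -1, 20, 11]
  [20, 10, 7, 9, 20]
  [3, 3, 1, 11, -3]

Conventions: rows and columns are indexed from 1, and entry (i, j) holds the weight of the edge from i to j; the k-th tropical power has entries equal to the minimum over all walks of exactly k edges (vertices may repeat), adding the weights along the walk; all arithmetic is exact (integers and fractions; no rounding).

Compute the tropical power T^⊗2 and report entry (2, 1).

T^⊗2:
  [1, 1, -1, 9, -5]
  [-6, -6, -8, 2, -12]
  [-6, -7, -4, 0, -15]
  [10, 1, 6, 16, 1]
  [0, -5, -2, 8, -6]
Key observation: the optimum is the walk 2->5->1, with weight (-9) + 3 = -6.
Optimal value attained by: walk 2->5->1.
Answer: (T^⊗2)[2][1] = -6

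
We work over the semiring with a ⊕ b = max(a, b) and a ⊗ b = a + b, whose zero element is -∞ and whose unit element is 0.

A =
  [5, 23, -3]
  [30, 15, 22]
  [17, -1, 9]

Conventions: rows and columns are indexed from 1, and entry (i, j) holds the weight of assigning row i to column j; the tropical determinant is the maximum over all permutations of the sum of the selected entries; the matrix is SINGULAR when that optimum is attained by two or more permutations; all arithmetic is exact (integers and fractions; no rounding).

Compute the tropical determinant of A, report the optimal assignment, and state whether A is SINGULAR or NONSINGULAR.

σ = (1, 2, 3): 5 + 15 + 9 = 29
σ = (1, 3, 2): 5 + 22 + (-1) = 26
σ = (2, 1, 3): 23 + 30 + 9 = 62
σ = (2, 3, 1): 23 + 22 + 17 = 62
σ = (3, 1, 2): (-3) + 30 + (-1) = 26
σ = (3, 2, 1): (-3) + 15 + 17 = 29
Optimal value attained by: σ = (2, 1, 3).
Answer: det⊕(A) = 62; verdict: SINGULAR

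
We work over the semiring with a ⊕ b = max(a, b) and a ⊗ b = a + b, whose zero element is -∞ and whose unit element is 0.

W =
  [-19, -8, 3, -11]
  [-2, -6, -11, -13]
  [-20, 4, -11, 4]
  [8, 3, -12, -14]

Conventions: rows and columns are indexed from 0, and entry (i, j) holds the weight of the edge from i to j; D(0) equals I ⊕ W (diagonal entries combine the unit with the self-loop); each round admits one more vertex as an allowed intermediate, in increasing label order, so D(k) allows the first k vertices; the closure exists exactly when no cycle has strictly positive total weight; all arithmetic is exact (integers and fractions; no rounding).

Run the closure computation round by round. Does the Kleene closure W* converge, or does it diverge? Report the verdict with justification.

D(0):
  [0, -8, 3, -11]
  [-2, 0, -11, -13]
  [-20, 4, 0, 4]
  [8, 3, -12, 0]
D(1):
  [0, -8, 3, -11]
  [-2, 0, 1, -13]
  [-20, 4, 0, 4]
  [8, 3, 11, 0]
Detection: at round 2, diagonal entry (2, 2) turns strictly positive.
Key observation: the cycle 2->1->0->2 has total weight 4 + (-2) + 3, which is strictly positive.
Answer: DIVERGES — positive cycle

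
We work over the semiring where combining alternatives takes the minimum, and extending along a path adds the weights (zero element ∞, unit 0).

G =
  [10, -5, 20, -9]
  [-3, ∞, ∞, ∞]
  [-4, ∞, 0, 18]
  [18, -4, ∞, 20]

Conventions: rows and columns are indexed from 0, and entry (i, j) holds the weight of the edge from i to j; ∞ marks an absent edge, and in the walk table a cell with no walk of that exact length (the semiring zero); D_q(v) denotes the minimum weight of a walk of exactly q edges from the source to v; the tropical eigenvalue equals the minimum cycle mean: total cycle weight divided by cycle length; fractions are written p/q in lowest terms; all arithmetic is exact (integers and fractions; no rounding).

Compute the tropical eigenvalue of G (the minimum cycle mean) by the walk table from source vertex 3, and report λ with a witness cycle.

q=0: [∞, ∞, ∞, 0]
q=1: [18, -4, ∞, 20]
q=2: [-7, 13, 38, 9]
q=3: [3, -12, 13, -16]
q=4: [-15, -20, 13, -6]
Optimal cycle mean attained by: cycle 0->3->1->0, total (-9) + (-4) + (-3), length 3.
Answer: λ = -16/3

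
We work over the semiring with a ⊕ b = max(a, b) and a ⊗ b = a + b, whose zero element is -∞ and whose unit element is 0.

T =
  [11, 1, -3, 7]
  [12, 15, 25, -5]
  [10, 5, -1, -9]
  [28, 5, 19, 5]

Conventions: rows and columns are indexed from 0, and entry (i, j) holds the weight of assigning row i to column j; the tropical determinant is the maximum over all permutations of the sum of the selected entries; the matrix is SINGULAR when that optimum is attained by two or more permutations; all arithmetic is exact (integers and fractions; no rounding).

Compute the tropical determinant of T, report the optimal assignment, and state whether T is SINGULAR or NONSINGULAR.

σ = (0, 1, 2, 3): 11 + 15 + (-1) + 5 = 30
σ = (0, 1, 3, 2): 11 + 15 + (-9) + 19 = 36
σ = (0, 2, 1, 3): 11 + 25 + 5 + 5 = 46
σ = (0, 2, 3, 1): 11 + 25 + (-9) + 5 = 32
σ = (0, 3, 1, 2): 11 + (-5) + 5 + 19 = 30
σ = (0, 3, 2, 1): 11 + (-5) + (-1) + 5 = 10
σ = (1, 0, 2, 3): 1 + 12 + (-1) + 5 = 17
σ = (1, 0, 3, 2): 1 + 12 + (-9) + 19 = 23
σ = (1, 2, 0, 3): 1 + 25 + 10 + 5 = 41
σ = (1, 2, 3, 0): 1 + 25 + (-9) + 28 = 45
σ = (1, 3, 0, 2): 1 + (-5) + 10 + 19 = 25
σ = (1, 3, 2, 0): 1 + (-5) + (-1) + 28 = 23
σ = (2, 0, 1, 3): (-3) + 12 + 5 + 5 = 19
σ = (2, 0, 3, 1): (-3) + 12 + (-9) + 5 = 5
σ = (2, 1, 0, 3): (-3) + 15 + 10 + 5 = 27
σ = (2, 1, 3, 0): (-3) + 15 + (-9) + 28 = 31
σ = (2, 3, 0, 1): (-3) + (-5) + 10 + 5 = 7
σ = (2, 3, 1, 0): (-3) + (-5) + 5 + 28 = 25
σ = (3, 0, 1, 2): 7 + 12 + 5 + 19 = 43
σ = (3, 0, 2, 1): 7 + 12 + (-1) + 5 = 23
σ = (3, 1, 0, 2): 7 + 15 + 10 + 19 = 51
σ = (3, 1, 2, 0): 7 + 15 + (-1) + 28 = 49
σ = (3, 2, 0, 1): 7 + 25 + 10 + 5 = 47
σ = (3, 2, 1, 0): 7 + 25 + 5 + 28 = 65
Optimal value attained by: σ = (3, 2, 1, 0).
Answer: det⊕(T) = 65; verdict: NONSINGULAR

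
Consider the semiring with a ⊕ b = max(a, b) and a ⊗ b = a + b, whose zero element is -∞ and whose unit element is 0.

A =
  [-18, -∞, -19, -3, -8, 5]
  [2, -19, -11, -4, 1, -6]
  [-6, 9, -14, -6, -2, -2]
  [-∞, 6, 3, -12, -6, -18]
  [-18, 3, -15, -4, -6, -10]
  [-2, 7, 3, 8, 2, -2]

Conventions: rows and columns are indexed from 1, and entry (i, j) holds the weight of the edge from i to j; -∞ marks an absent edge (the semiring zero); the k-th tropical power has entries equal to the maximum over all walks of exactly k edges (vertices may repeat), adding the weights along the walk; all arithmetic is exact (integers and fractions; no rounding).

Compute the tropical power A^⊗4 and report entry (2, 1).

A^⊗2:
  [3, 12, 8, 13, 7, 3]
  [-8, 4, -1, 2, -4, 7]
  [11, 5, 1, 6, 10, 3]
  [8, 12, -5, 2, 7, 1]
  [5, 2, -1, -1, 4, -3]
  [9, 14, 11, 6, 8, 3]
A^⊗3:
  [14, 19, 16, 11, 13, 8]
  [6, 14, 10, 15, 9, 5]
  [7, 13, 9, 11, 6, 16]
  [14, 10, 5, 9, 13, 13]
  [4, 8, 2, 5, 3, 10]
  [16, 20, 9, 11, 15, 14]
A^⊗4:
  [21, 25, 14, 16, 20, 19]
  [16, 21, 18, 13, 15, 11]
  [15, 23, 19, 24, 18, 14]
  [12, 20, 16, 21, 15, 19]
  [10, 17, 13, 18, 12, 9]
  [22, 21, 17, 22, 21, 21]
Key observation: the optimum is the walk 2->1->6->2->1, with weight 2 + 5 + 7 + 2 = 16.
Optimal value attained by: walk 2->1->6->2->1.
Answer: (A^⊗4)[2][1] = 16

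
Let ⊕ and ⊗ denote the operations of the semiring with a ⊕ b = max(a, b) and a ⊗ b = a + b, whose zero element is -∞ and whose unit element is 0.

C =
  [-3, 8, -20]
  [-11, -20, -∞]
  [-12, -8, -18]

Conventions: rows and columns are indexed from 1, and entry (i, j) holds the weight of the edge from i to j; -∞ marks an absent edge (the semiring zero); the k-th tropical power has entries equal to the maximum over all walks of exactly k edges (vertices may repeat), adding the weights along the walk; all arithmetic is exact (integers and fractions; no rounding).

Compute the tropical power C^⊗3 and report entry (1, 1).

C^⊗2:
  [-3, 5, -23]
  [-14, -3, -31]
  [-15, -4, -32]
C^⊗3:
  [-6, 5, -23]
  [-14, -6, -34]
  [-15, -7, -35]
Key observation: the optimum is the walk 1->1->2->1, with weight (-3) + 8 + (-11) = -6.
Optimal value attained by: walk 1->1->2->1.
Answer: (C^⊗3)[1][1] = -6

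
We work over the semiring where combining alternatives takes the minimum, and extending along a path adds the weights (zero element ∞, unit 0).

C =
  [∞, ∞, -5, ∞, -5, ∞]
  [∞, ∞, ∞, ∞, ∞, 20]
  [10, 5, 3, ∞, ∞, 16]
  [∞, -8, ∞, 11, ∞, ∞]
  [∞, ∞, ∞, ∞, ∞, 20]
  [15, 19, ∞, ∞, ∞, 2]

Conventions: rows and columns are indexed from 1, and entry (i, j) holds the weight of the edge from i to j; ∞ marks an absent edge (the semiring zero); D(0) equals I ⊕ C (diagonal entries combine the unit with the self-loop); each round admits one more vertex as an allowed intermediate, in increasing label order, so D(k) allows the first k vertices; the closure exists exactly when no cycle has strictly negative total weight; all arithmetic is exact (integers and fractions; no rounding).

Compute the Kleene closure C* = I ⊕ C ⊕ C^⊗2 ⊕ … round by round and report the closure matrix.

D(0):
  [0, ∞, -5, ∞, -5, ∞]
  [∞, 0, ∞, ∞, ∞, 20]
  [10, 5, 0, ∞, ∞, 16]
  [∞, -8, ∞, 0, ∞, ∞]
  [∞, ∞, ∞, ∞, 0, 20]
  [15, 19, ∞, ∞, ∞, 0]
D(1):
  [0, ∞, -5, ∞, -5, ∞]
  [∞, 0, ∞, ∞, ∞, 20]
  [10, 5, 0, ∞, 5, 16]
  [∞, -8, ∞, 0, ∞, ∞]
  [∞, ∞, ∞, ∞, 0, 20]
  [15, 19, 10, ∞, 10, 0]
D(2):
  [0, ∞, -5, ∞, -5, ∞]
  [∞, 0, ∞, ∞, ∞, 20]
  [10, 5, 0, ∞, 5, 16]
  [∞, -8, ∞, 0, ∞, 12]
  [∞, ∞, ∞, ∞, 0, 20]
  [15, 19, 10, ∞, 10, 0]
D(3):
  [0, 0, -5, ∞, -5, 11]
  [∞, 0, ∞, ∞, ∞, 20]
  [10, 5, 0, ∞, 5, 16]
  [∞, -8, ∞, 0, ∞, 12]
  [∞, ∞, ∞, ∞, 0, 20]
  [15, 15, 10, ∞, 10, 0]
D(4):
  [0, 0, -5, ∞, -5, 11]
  [∞, 0, ∞, ∞, ∞, 20]
  [10, 5, 0, ∞, 5, 16]
  [∞, -8, ∞, 0, ∞, 12]
  [∞, ∞, ∞, ∞, 0, 20]
  [15, 15, 10, ∞, 10, 0]
D(5):
  [0, 0, -5, ∞, -5, 11]
  [∞, 0, ∞, ∞, ∞, 20]
  [10, 5, 0, ∞, 5, 16]
  [∞, -8, ∞, 0, ∞, 12]
  [∞, ∞, ∞, ∞, 0, 20]
  [15, 15, 10, ∞, 10, 0]
D(6):
  [0, 0, -5, ∞, -5, 11]
  [35, 0, 30, ∞, 30, 20]
  [10, 5, 0, ∞, 5, 16]
  [27, -8, 22, 0, 22, 12]
  [35, 35, 30, ∞, 0, 20]
  [15, 15, 10, ∞, 10, 0]
Answer: C* = [[0, 0, -5, ∞, -5, 11], [35, 0, 30, ∞, 30, 20], [10, 5, 0, ∞, 5, 16], [27, -8, 22, 0, 22, 12], [35, 35, 30, ∞, 0, 20], [15, 15, 10, ∞, 10, 0]]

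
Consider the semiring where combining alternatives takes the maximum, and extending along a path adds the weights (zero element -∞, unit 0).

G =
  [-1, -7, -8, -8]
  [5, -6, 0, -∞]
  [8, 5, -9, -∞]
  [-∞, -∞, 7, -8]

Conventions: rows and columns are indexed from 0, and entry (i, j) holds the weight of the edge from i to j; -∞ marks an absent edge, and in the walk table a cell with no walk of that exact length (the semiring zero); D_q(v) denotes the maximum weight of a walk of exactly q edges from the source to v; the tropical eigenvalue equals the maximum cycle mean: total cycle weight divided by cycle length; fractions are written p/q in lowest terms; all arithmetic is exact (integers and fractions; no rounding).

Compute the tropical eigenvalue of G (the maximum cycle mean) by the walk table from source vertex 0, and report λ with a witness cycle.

q=0: [0, -∞, -∞, -∞]
q=1: [-1, -7, -8, -8]
q=2: [0, -3, -1, -9]
q=3: [7, 4, -2, -8]
q=4: [9, 3, 4, -1]
Optimal cycle mean attained by: cycle 1->2->1, total 0 + 5, length 2.
Answer: λ = 5/2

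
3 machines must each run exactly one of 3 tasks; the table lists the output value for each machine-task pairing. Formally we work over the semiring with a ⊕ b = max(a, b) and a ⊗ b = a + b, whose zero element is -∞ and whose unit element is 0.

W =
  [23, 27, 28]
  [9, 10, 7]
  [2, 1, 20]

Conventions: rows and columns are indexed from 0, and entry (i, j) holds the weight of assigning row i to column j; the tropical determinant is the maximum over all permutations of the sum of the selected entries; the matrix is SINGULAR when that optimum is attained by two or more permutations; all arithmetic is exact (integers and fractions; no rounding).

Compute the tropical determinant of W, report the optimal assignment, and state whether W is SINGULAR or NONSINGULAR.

σ = (0, 1, 2): 23 + 10 + 20 = 53
σ = (0, 2, 1): 23 + 7 + 1 = 31
σ = (1, 0, 2): 27 + 9 + 20 = 56
σ = (1, 2, 0): 27 + 7 + 2 = 36
σ = (2, 0, 1): 28 + 9 + 1 = 38
σ = (2, 1, 0): 28 + 10 + 2 = 40
Optimal value attained by: σ = (1, 0, 2).
Answer: det⊕(W) = 56; verdict: NONSINGULAR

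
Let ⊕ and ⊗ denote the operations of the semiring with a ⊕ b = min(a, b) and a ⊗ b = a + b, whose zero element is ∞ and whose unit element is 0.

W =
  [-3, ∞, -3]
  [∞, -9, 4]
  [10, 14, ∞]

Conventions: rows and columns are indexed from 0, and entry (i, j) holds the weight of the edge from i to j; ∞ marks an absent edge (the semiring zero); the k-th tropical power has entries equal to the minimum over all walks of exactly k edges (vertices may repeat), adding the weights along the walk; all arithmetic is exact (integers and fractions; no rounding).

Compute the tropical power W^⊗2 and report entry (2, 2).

W^⊗2:
  [-6, 11, -6]
  [14, -18, -5]
  [7, 5, 7]
Key observation: the optimum is the walk 2->0->2, with weight 10 + (-3) = 7.
Optimal value attained by: walk 2->0->2.
Answer: (W^⊗2)[2][2] = 7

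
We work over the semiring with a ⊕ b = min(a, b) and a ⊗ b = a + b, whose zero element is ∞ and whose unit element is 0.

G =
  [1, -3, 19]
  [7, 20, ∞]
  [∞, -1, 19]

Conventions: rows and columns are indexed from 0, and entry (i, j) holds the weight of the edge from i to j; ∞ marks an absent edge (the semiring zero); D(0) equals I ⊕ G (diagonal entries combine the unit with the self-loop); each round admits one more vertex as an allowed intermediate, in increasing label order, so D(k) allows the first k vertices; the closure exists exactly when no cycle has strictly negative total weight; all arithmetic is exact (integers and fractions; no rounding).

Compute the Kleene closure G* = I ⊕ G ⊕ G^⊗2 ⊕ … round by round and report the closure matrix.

D(0):
  [0, -3, 19]
  [7, 0, ∞]
  [∞, -1, 0]
D(1):
  [0, -3, 19]
  [7, 0, 26]
  [∞, -1, 0]
D(2):
  [0, -3, 19]
  [7, 0, 26]
  [6, -1, 0]
D(3):
  [0, -3, 19]
  [7, 0, 26]
  [6, -1, 0]
Answer: G* = [[0, -3, 19], [7, 0, 26], [6, -1, 0]]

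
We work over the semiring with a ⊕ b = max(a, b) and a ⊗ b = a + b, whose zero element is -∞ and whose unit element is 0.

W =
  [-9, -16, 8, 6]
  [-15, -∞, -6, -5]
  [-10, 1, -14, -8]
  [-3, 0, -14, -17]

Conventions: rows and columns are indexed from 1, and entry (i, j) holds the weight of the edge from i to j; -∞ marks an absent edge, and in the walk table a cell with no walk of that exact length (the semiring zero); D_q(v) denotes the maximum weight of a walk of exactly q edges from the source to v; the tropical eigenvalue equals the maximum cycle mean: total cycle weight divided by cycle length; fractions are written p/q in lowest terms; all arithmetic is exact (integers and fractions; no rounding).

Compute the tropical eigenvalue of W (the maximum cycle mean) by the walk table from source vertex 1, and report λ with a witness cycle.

q=0: [0, -∞, -∞, -∞]
q=1: [-9, -16, 8, 6]
q=2: [3, 9, -1, 0]
q=3: [-3, 0, 11, 9]
q=4: [6, 12, 5, 3]
Optimal cycle mean attained by: cycle 1->4->1, total 6 + (-3), length 2.
Answer: λ = 3/2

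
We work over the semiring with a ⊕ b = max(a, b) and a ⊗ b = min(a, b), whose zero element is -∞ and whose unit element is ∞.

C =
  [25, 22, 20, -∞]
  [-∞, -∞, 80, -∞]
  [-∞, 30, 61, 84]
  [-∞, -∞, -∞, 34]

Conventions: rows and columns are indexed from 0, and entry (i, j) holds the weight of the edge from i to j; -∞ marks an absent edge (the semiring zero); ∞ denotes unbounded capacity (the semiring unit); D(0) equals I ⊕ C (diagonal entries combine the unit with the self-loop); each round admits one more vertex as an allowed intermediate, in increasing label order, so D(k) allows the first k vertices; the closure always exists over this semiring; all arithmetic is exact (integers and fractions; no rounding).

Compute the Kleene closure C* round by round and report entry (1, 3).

D(0):
  [∞, 22, 20, -∞]
  [-∞, ∞, 80, -∞]
  [-∞, 30, ∞, 84]
  [-∞, -∞, -∞, ∞]
D(1):
  [∞, 22, 20, -∞]
  [-∞, ∞, 80, -∞]
  [-∞, 30, ∞, 84]
  [-∞, -∞, -∞, ∞]
D(2):
  [∞, 22, 22, -∞]
  [-∞, ∞, 80, -∞]
  [-∞, 30, ∞, 84]
  [-∞, -∞, -∞, ∞]
D(3):
  [∞, 22, 22, 22]
  [-∞, ∞, 80, 80]
  [-∞, 30, ∞, 84]
  [-∞, -∞, -∞, ∞]
D(4):
  [∞, 22, 22, 22]
  [-∞, ∞, 80, 80]
  [-∞, 30, ∞, 84]
  [-∞, -∞, -∞, ∞]
Answer: C*[1][3] = 80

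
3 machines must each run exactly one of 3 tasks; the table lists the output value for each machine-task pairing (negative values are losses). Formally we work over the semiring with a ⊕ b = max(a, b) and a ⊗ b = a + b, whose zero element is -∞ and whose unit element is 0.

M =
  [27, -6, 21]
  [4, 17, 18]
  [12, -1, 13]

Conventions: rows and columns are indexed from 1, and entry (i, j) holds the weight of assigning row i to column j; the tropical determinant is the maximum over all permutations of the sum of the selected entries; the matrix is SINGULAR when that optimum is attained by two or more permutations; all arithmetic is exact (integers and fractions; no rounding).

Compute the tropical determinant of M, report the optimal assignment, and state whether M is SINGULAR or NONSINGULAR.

σ = (1, 2, 3): 27 + 17 + 13 = 57
σ = (1, 3, 2): 27 + 18 + (-1) = 44
σ = (2, 1, 3): (-6) + 4 + 13 = 11
σ = (2, 3, 1): (-6) + 18 + 12 = 24
σ = (3, 1, 2): 21 + 4 + (-1) = 24
σ = (3, 2, 1): 21 + 17 + 12 = 50
Optimal value attained by: σ = (1, 2, 3).
Answer: det⊕(M) = 57; verdict: NONSINGULAR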